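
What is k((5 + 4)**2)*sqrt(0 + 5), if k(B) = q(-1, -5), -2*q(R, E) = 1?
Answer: -sqrt(5)/2 ≈ -1.1180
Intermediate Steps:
q(R, E) = -1/2 (q(R, E) = -1/2*1 = -1/2)
k(B) = -1/2
k((5 + 4)**2)*sqrt(0 + 5) = -sqrt(0 + 5)/2 = -sqrt(5)/2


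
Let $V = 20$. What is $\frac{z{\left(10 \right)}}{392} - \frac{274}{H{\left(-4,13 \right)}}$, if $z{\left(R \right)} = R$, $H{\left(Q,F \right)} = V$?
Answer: $- \frac{13401}{980} \approx -13.674$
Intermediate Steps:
$H{\left(Q,F \right)} = 20$
$\frac{z{\left(10 \right)}}{392} - \frac{274}{H{\left(-4,13 \right)}} = \frac{10}{392} - \frac{274}{20} = 10 \cdot \frac{1}{392} - \frac{137}{10} = \frac{5}{196} - \frac{137}{10} = - \frac{13401}{980}$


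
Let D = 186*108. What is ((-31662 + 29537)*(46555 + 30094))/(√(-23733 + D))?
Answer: 32575825*I*√5/27 ≈ 2.6978e+6*I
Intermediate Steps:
D = 20088
((-31662 + 29537)*(46555 + 30094))/(√(-23733 + D)) = ((-31662 + 29537)*(46555 + 30094))/(√(-23733 + 20088)) = (-2125*76649)/(√(-3645)) = -162879125*(-I*√5/135) = -(-32575825)*I*√5/27 = 32575825*I*√5/27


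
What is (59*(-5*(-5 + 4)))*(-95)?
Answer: -28025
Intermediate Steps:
(59*(-5*(-5 + 4)))*(-95) = (59*(-5*(-1)))*(-95) = (59*5)*(-95) = 295*(-95) = -28025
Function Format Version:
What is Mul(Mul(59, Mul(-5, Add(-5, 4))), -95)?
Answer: -28025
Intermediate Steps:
Mul(Mul(59, Mul(-5, Add(-5, 4))), -95) = Mul(Mul(59, Mul(-5, -1)), -95) = Mul(Mul(59, 5), -95) = Mul(295, -95) = -28025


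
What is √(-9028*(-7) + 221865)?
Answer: √285061 ≈ 533.91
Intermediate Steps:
√(-9028*(-7) + 221865) = √(63196 + 221865) = √285061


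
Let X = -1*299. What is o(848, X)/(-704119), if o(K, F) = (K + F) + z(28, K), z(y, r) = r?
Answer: -1397/704119 ≈ -0.0019840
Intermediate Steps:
X = -299
o(K, F) = F + 2*K (o(K, F) = (K + F) + K = (F + K) + K = F + 2*K)
o(848, X)/(-704119) = (-299 + 2*848)/(-704119) = (-299 + 1696)*(-1/704119) = 1397*(-1/704119) = -1397/704119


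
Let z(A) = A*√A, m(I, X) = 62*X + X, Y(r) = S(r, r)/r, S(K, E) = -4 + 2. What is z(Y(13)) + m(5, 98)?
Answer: 6174 - 2*I*√26/169 ≈ 6174.0 - 0.060343*I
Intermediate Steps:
S(K, E) = -2
Y(r) = -2/r
m(I, X) = 63*X
z(A) = A^(3/2)
z(Y(13)) + m(5, 98) = (-2/13)^(3/2) + 63*98 = (-2*1/13)^(3/2) + 6174 = (-2/13)^(3/2) + 6174 = -2*I*√26/169 + 6174 = 6174 - 2*I*√26/169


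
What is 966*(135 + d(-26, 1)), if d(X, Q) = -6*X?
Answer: 281106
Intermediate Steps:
966*(135 + d(-26, 1)) = 966*(135 - 6*(-26)) = 966*(135 + 156) = 966*291 = 281106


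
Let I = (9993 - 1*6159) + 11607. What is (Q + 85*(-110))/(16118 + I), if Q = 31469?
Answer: 22119/31559 ≈ 0.70088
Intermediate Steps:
I = 15441 (I = (9993 - 6159) + 11607 = 3834 + 11607 = 15441)
(Q + 85*(-110))/(16118 + I) = (31469 + 85*(-110))/(16118 + 15441) = (31469 - 9350)/31559 = 22119*(1/31559) = 22119/31559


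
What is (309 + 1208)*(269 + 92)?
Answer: 547637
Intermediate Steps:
(309 + 1208)*(269 + 92) = 1517*361 = 547637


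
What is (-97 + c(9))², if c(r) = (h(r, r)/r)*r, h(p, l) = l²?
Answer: 256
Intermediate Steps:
c(r) = r² (c(r) = (r²/r)*r = r*r = r²)
(-97 + c(9))² = (-97 + 9²)² = (-97 + 81)² = (-16)² = 256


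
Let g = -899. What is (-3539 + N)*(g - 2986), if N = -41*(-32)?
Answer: 8651895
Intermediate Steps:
N = 1312
(-3539 + N)*(g - 2986) = (-3539 + 1312)*(-899 - 2986) = -2227*(-3885) = 8651895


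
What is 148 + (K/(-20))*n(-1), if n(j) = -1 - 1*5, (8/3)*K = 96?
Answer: 794/5 ≈ 158.80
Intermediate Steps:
K = 36 (K = (3/8)*96 = 36)
n(j) = -6 (n(j) = -1 - 5 = -6)
148 + (K/(-20))*n(-1) = 148 + (36/(-20))*(-6) = 148 + (36*(-1/20))*(-6) = 148 - 9/5*(-6) = 148 + 54/5 = 794/5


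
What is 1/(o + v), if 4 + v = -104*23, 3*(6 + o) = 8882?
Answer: 3/1676 ≈ 0.0017900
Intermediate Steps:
o = 8864/3 (o = -6 + (⅓)*8882 = -6 + 8882/3 = 8864/3 ≈ 2954.7)
v = -2396 (v = -4 - 104*23 = -4 - 2392 = -2396)
1/(o + v) = 1/(8864/3 - 2396) = 1/(1676/3) = 3/1676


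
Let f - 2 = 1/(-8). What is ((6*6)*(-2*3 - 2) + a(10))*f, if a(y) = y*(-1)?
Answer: -2235/4 ≈ -558.75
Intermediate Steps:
a(y) = -y
f = 15/8 (f = 2 + 1/(-8) = 2 - 1/8 = 15/8 ≈ 1.8750)
((6*6)*(-2*3 - 2) + a(10))*f = ((6*6)*(-2*3 - 2) - 1*10)*(15/8) = (36*(-6 - 2) - 10)*(15/8) = (36*(-8) - 10)*(15/8) = (-288 - 10)*(15/8) = -298*15/8 = -2235/4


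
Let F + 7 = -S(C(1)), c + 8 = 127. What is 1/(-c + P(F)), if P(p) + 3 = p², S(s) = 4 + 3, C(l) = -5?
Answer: 1/74 ≈ 0.013514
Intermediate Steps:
c = 119 (c = -8 + 127 = 119)
S(s) = 7
F = -14 (F = -7 - 1*7 = -7 - 7 = -14)
P(p) = -3 + p²
1/(-c + P(F)) = 1/(-1*119 + (-3 + (-14)²)) = 1/(-119 + (-3 + 196)) = 1/(-119 + 193) = 1/74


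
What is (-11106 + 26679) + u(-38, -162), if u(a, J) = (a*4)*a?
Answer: 21349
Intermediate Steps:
u(a, J) = 4*a**2 (u(a, J) = (4*a)*a = 4*a**2)
(-11106 + 26679) + u(-38, -162) = (-11106 + 26679) + 4*(-38)**2 = 15573 + 4*1444 = 15573 + 5776 = 21349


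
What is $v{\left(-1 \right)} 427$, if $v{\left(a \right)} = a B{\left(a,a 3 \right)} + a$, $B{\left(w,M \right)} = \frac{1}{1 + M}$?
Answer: $- \frac{427}{2} \approx -213.5$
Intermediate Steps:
$v{\left(a \right)} = a + \frac{a}{1 + 3 a}$ ($v{\left(a \right)} = \frac{a}{1 + a 3} + a = \frac{a}{1 + 3 a} + a = a + \frac{a}{1 + 3 a}$)
$v{\left(-1 \right)} 427 = - \frac{2 + 3 \left(-1\right)}{1 + 3 \left(-1\right)} 427 = - \frac{2 - 3}{1 - 3} \cdot 427 = \left(-1\right) \frac{1}{-2} \left(-1\right) 427 = \left(-1\right) \left(- \frac{1}{2}\right) \left(-1\right) 427 = \left(- \frac{1}{2}\right) 427 = - \frac{427}{2}$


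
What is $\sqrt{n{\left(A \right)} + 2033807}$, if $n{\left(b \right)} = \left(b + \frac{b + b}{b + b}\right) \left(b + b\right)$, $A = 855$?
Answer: $\sqrt{3497567} \approx 1870.2$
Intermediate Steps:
$n{\left(b \right)} = 2 b \left(1 + b\right)$ ($n{\left(b \right)} = \left(b + \frac{2 b}{2 b}\right) 2 b = \left(b + 2 b \frac{1}{2 b}\right) 2 b = \left(b + 1\right) 2 b = \left(1 + b\right) 2 b = 2 b \left(1 + b\right)$)
$\sqrt{n{\left(A \right)} + 2033807} = \sqrt{2 \cdot 855 \left(1 + 855\right) + 2033807} = \sqrt{2 \cdot 855 \cdot 856 + 2033807} = \sqrt{1463760 + 2033807} = \sqrt{3497567}$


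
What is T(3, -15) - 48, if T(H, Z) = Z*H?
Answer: -93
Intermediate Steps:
T(H, Z) = H*Z
T(3, -15) - 48 = 3*(-15) - 48 = -45 - 48 = -93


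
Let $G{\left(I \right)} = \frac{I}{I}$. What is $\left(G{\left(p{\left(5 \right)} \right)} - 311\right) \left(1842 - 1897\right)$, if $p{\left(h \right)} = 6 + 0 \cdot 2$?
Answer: $17050$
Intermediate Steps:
$p{\left(h \right)} = 6$ ($p{\left(h \right)} = 6 + 0 = 6$)
$G{\left(I \right)} = 1$
$\left(G{\left(p{\left(5 \right)} \right)} - 311\right) \left(1842 - 1897\right) = \left(1 - 311\right) \left(1842 - 1897\right) = \left(-310\right) \left(-55\right) = 17050$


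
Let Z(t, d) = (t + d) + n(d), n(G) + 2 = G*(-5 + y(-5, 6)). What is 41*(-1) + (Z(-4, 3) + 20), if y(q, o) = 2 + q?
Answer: -48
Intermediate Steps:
n(G) = -2 - 8*G (n(G) = -2 + G*(-5 + (2 - 5)) = -2 + G*(-5 - 3) = -2 + G*(-8) = -2 - 8*G)
Z(t, d) = -2 + t - 7*d (Z(t, d) = (t + d) + (-2 - 8*d) = (d + t) + (-2 - 8*d) = -2 + t - 7*d)
41*(-1) + (Z(-4, 3) + 20) = 41*(-1) + ((-2 - 4 - 7*3) + 20) = -41 + ((-2 - 4 - 21) + 20) = -41 + (-27 + 20) = -41 - 7 = -48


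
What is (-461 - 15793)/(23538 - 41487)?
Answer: 5418/5983 ≈ 0.90557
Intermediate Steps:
(-461 - 15793)/(23538 - 41487) = -16254/(-17949) = -16254*(-1/17949) = 5418/5983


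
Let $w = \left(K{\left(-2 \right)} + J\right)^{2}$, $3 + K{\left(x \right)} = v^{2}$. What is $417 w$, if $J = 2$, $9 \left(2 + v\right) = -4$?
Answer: $\frac{22574851}{2187} \approx 10322.0$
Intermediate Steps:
$v = - \frac{22}{9}$ ($v = -2 + \frac{1}{9} \left(-4\right) = -2 - \frac{4}{9} = - \frac{22}{9} \approx -2.4444$)
$K{\left(x \right)} = \frac{241}{81}$ ($K{\left(x \right)} = -3 + \left(- \frac{22}{9}\right)^{2} = -3 + \frac{484}{81} = \frac{241}{81}$)
$w = \frac{162409}{6561}$ ($w = \left(\frac{241}{81} + 2\right)^{2} = \left(\frac{403}{81}\right)^{2} = \frac{162409}{6561} \approx 24.754$)
$417 w = 417 \cdot \frac{162409}{6561} = \frac{22574851}{2187}$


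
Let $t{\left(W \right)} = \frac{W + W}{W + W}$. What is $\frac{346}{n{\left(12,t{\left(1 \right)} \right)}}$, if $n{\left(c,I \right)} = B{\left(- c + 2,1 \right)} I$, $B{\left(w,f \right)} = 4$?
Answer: $\frac{173}{2} \approx 86.5$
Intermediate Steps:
$t{\left(W \right)} = 1$ ($t{\left(W \right)} = \frac{2 W}{2 W} = 2 W \frac{1}{2 W} = 1$)
$n{\left(c,I \right)} = 4 I$
$\frac{346}{n{\left(12,t{\left(1 \right)} \right)}} = \frac{346}{4 \cdot 1} = \frac{346}{4} = 346 \cdot \frac{1}{4} = \frac{173}{2}$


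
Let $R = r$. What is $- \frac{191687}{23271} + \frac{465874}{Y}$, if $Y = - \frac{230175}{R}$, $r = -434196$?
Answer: $\frac{174341790979117}{198385275} \approx 8.788 \cdot 10^{5}$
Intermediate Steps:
$R = -434196$
$Y = \frac{25575}{48244}$ ($Y = - \frac{230175}{-434196} = \left(-230175\right) \left(- \frac{1}{434196}\right) = \frac{25575}{48244} \approx 0.53012$)
$- \frac{191687}{23271} + \frac{465874}{Y} = - \frac{191687}{23271} + \frac{465874}{\frac{25575}{48244}} = \left(-191687\right) \frac{1}{23271} + 465874 \cdot \frac{48244}{25575} = - \frac{191687}{23271} + \frac{22475625256}{25575} = \frac{174341790979117}{198385275}$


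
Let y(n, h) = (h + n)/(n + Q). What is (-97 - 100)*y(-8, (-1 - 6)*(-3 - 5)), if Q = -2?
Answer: 4728/5 ≈ 945.60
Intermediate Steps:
y(n, h) = (h + n)/(-2 + n) (y(n, h) = (h + n)/(n - 2) = (h + n)/(-2 + n))
(-97 - 100)*y(-8, (-1 - 6)*(-3 - 5)) = (-97 - 100)*(((-1 - 6)*(-3 - 5) - 8)/(-2 - 8)) = -197*(-7*(-8) - 8)/(-10) = -(-197)*(56 - 8)/10 = -(-197)*48/10 = -197*(-24/5) = 4728/5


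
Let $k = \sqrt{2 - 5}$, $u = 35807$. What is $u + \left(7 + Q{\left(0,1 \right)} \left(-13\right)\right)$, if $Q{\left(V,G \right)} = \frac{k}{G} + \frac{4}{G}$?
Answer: $35762 - 13 i \sqrt{3} \approx 35762.0 - 22.517 i$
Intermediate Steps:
$k = i \sqrt{3}$ ($k = \sqrt{-3} = i \sqrt{3} \approx 1.732 i$)
$Q{\left(V,G \right)} = \frac{4}{G} + \frac{i \sqrt{3}}{G}$ ($Q{\left(V,G \right)} = \frac{i \sqrt{3}}{G} + \frac{4}{G} = \frac{4}{G} + \frac{i \sqrt{3}}{G}$)
$u + \left(7 + Q{\left(0,1 \right)} \left(-13\right)\right) = 35807 + \left(7 + \frac{4 + i \sqrt{3}}{1} \left(-13\right)\right) = 35807 + \left(7 + 1 \left(4 + i \sqrt{3}\right) \left(-13\right)\right) = 35807 + \left(7 + \left(4 + i \sqrt{3}\right) \left(-13\right)\right) = 35807 - \left(45 + 13 i \sqrt{3}\right) = 35762 - 13 i \sqrt{3}$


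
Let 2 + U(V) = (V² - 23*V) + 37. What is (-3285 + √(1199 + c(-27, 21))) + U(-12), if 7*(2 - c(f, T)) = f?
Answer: -2830 + √59038/7 ≈ -2795.3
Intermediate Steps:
U(V) = 35 + V² - 23*V (U(V) = -2 + ((V² - 23*V) + 37) = -2 + (37 + V² - 23*V) = 35 + V² - 23*V)
c(f, T) = 2 - f/7
(-3285 + √(1199 + c(-27, 21))) + U(-12) = (-3285 + √(1199 + (2 - ⅐*(-27)))) + (35 + (-12)² - 23*(-12)) = (-3285 + √(1199 + (2 + 27/7))) + (35 + 144 + 276) = (-3285 + √(1199 + 41/7)) + 455 = (-3285 + √(8434/7)) + 455 = (-3285 + √59038/7) + 455 = -2830 + √59038/7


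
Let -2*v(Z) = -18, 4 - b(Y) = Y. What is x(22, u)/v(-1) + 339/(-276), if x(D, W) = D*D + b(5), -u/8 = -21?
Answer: 14473/276 ≈ 52.438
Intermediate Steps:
u = 168 (u = -8*(-21) = 168)
b(Y) = 4 - Y
x(D, W) = -1 + D² (x(D, W) = D*D + (4 - 1*5) = D² + (4 - 5) = D² - 1 = -1 + D²)
v(Z) = 9 (v(Z) = -½*(-18) = 9)
x(22, u)/v(-1) + 339/(-276) = (-1 + 22²)/9 + 339/(-276) = (-1 + 484)*(⅑) + 339*(-1/276) = 483*(⅑) - 113/92 = 161/3 - 113/92 = 14473/276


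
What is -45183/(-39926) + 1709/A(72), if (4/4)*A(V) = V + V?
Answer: 37369943/2874672 ≈ 13.000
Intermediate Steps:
A(V) = 2*V (A(V) = V + V = 2*V)
-45183/(-39926) + 1709/A(72) = -45183/(-39926) + 1709/((2*72)) = -45183*(-1/39926) + 1709/144 = 45183/39926 + 1709*(1/144) = 45183/39926 + 1709/144 = 37369943/2874672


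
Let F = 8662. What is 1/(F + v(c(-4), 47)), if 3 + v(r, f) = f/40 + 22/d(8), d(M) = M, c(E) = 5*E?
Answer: 40/346517 ≈ 0.00011543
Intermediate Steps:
v(r, f) = -1/4 + f/40 (v(r, f) = -3 + (f/40 + 22/8) = -3 + (f*(1/40) + 22*(1/8)) = -3 + (f/40 + 11/4) = -3 + (11/4 + f/40) = -1/4 + f/40)
1/(F + v(c(-4), 47)) = 1/(8662 + (-1/4 + (1/40)*47)) = 1/(8662 + (-1/4 + 47/40)) = 1/(8662 + 37/40) = 1/(346517/40) = 40/346517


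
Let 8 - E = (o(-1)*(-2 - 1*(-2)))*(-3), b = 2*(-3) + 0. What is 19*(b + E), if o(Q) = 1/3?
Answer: 38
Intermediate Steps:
b = -6 (b = -6 + 0 = -6)
o(Q) = 1/3
E = 8 (E = 8 - (-2 - 1*(-2))/3*(-3) = 8 - (-2 + 2)/3*(-3) = 8 - (1/3)*0*(-3) = 8 - 0*(-3) = 8 - 1*0 = 8 + 0 = 8)
19*(b + E) = 19*(-6 + 8) = 19*2 = 38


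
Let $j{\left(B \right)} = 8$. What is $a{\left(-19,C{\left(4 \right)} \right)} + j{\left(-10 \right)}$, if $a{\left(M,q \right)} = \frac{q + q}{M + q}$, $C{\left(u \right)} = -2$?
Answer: $\frac{172}{21} \approx 8.1905$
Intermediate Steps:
$a{\left(M,q \right)} = \frac{2 q}{M + q}$
$a{\left(-19,C{\left(4 \right)} \right)} + j{\left(-10 \right)} = 2 \left(-2\right) \frac{1}{-19 - 2} + 8 = 2 \left(-2\right) \frac{1}{-21} + 8 = 2 \left(-2\right) \left(- \frac{1}{21}\right) + 8 = \frac{4}{21} + 8 = \frac{172}{21}$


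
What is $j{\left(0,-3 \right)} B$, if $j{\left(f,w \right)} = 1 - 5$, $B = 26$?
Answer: $-104$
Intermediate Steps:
$j{\left(f,w \right)} = -4$
$j{\left(0,-3 \right)} B = \left(-4\right) 26 = -104$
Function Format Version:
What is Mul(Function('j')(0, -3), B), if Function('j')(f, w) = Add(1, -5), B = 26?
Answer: -104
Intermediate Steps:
Function('j')(f, w) = -4
Mul(Function('j')(0, -3), B) = Mul(-4, 26) = -104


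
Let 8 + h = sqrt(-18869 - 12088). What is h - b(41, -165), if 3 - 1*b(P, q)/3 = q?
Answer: -512 + I*sqrt(30957) ≈ -512.0 + 175.95*I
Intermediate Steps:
h = -8 + I*sqrt(30957) (h = -8 + sqrt(-18869 - 12088) = -8 + sqrt(-30957) = -8 + I*sqrt(30957) ≈ -8.0 + 175.95*I)
b(P, q) = 9 - 3*q
h - b(41, -165) = (-8 + I*sqrt(30957)) - (9 - 3*(-165)) = (-8 + I*sqrt(30957)) - (9 + 495) = (-8 + I*sqrt(30957)) - 1*504 = (-8 + I*sqrt(30957)) - 504 = -512 + I*sqrt(30957)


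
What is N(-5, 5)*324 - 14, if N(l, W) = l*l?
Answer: 8086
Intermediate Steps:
N(l, W) = l²
N(-5, 5)*324 - 14 = (-5)²*324 - 14 = 25*324 - 14 = 8100 - 14 = 8086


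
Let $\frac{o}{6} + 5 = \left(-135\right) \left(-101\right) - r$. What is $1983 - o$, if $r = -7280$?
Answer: $-123477$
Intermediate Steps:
$o = 125460$ ($o = -30 + 6 \left(\left(-135\right) \left(-101\right) - -7280\right) = -30 + 6 \left(13635 + 7280\right) = -30 + 6 \cdot 20915 = -30 + 125490 = 125460$)
$1983 - o = 1983 - 125460 = -123477$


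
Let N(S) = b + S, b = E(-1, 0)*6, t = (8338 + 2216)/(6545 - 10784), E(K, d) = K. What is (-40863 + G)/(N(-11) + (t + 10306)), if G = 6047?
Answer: -49195008/14534839 ≈ -3.3846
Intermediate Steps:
t = -3518/1413 (t = 10554/(-4239) = 10554*(-1/4239) = -3518/1413 ≈ -2.4897)
b = -6 (b = -1*6 = -6)
N(S) = -6 + S
(-40863 + G)/(N(-11) + (t + 10306)) = (-40863 + 6047)/((-6 - 11) + (-3518/1413 + 10306)) = -34816/(-17 + 14558860/1413) = -34816/14534839/1413 = -34816*1413/14534839 = -49195008/14534839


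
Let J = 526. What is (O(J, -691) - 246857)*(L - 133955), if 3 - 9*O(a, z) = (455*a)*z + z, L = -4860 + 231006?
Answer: 5013838603367/3 ≈ 1.6713e+12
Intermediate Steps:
L = 226146
O(a, z) = 1/3 - z/9 - 455*a*z/9 (O(a, z) = 1/3 - ((455*a)*z + z)/9 = 1/3 - (455*a*z + z)/9 = 1/3 - (z + 455*a*z)/9 = 1/3 + (-z/9 - 455*a*z/9) = 1/3 - z/9 - 455*a*z/9)
(O(J, -691) - 246857)*(L - 133955) = ((1/3 - 1/9*(-691) - 455/9*526*(-691)) - 246857)*(226146 - 133955) = ((1/3 + 691/9 + 165377030/9) - 246857)*92191 = (55125908/3 - 246857)*92191 = (54385337/3)*92191 = 5013838603367/3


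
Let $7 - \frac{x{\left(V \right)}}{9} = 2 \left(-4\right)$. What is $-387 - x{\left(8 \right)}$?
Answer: $-522$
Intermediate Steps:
$x{\left(V \right)} = 135$ ($x{\left(V \right)} = 63 - 9 \cdot 2 \left(-4\right) = 63 - -72 = 63 + 72 = 135$)
$-387 - x{\left(8 \right)} = -387 - 135 = -522$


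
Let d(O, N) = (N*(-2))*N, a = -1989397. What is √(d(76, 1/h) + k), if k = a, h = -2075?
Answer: 9*I*√105748116767/2075 ≈ 1410.5*I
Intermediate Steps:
k = -1989397
d(O, N) = -2*N² (d(O, N) = (-2*N)*N = -2*N²)
√(d(76, 1/h) + k) = √(-2*(1/(-2075))² - 1989397) = √(-2*(-1/2075)² - 1989397) = √(-2*1/4305625 - 1989397) = √(-2/4305625 - 1989397) = √(-8565597458127/4305625) = 9*I*√105748116767/2075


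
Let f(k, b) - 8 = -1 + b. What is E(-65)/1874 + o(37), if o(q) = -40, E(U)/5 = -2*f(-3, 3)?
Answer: -37530/937 ≈ -40.053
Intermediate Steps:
f(k, b) = 7 + b (f(k, b) = 8 + (-1 + b) = 7 + b)
E(U) = -100 (E(U) = 5*(-2*(7 + 3)) = 5*(-2*10) = 5*(-20) = -100)
E(-65)/1874 + o(37) = -100/1874 - 40 = -100*1/1874 - 40 = -50/937 - 40 = -37530/937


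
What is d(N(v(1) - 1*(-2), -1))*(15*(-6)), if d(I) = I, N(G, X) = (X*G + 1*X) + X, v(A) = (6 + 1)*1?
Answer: 990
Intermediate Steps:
v(A) = 7 (v(A) = 7*1 = 7)
N(G, X) = 2*X + G*X (N(G, X) = (G*X + X) + X = (X + G*X) + X = 2*X + G*X)
d(N(v(1) - 1*(-2), -1))*(15*(-6)) = (-(2 + (7 - 1*(-2))))*(15*(-6)) = -(2 + (7 + 2))*(-90) = -(2 + 9)*(-90) = -1*11*(-90) = -11*(-90) = 990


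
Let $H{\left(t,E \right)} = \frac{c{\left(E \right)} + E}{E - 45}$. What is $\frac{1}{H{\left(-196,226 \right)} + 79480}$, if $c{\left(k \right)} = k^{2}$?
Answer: $\frac{181}{14437182} \approx 1.2537 \cdot 10^{-5}$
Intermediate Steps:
$H{\left(t,E \right)} = \frac{E + E^{2}}{-45 + E}$ ($H{\left(t,E \right)} = \frac{E^{2} + E}{E - 45} = \frac{E + E^{2}}{-45 + E}$)
$\frac{1}{H{\left(-196,226 \right)} + 79480} = \frac{1}{\frac{226 \left(1 + 226\right)}{-45 + 226} + 79480} = \frac{1}{226 \cdot \frac{1}{181} \cdot 227 + 79480} = \frac{1}{\frac{51302}{181} + 79480} = \frac{1}{\frac{14437182}{181}} = \frac{181}{14437182}$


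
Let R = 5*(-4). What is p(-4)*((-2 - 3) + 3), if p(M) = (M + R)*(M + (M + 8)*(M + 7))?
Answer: 384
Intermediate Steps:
R = -20
p(M) = (-20 + M)*(M + (7 + M)*(8 + M)) (p(M) = (M - 20)*(M + (M + 8)*(M + 7)) = (-20 + M)*(M + (8 + M)*(7 + M)) = (-20 + M)*(M + (7 + M)*(8 + M)))
p(-4)*((-2 - 3) + 3) = (-1120 + (-4)**3 - 264*(-4) - 4*(-4)**2)*((-2 - 3) + 3) = (-1120 - 64 + 1056 - 4*16)*(-5 + 3) = (-1120 - 64 + 1056 - 64)*(-2) = -192*(-2) = 384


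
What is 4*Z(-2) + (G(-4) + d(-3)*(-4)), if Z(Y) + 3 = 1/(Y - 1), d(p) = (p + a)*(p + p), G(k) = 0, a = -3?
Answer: -472/3 ≈ -157.33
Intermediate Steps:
d(p) = 2*p*(-3 + p) (d(p) = (p - 3)*(p + p) = (-3 + p)*(2*p) = 2*p*(-3 + p))
Z(Y) = -3 + 1/(-1 + Y) (Z(Y) = -3 + 1/(Y - 1) = -3 + 1/(-1 + Y))
4*Z(-2) + (G(-4) + d(-3)*(-4)) = 4*((4 - 3*(-2))/(-1 - 2)) + (0 + (2*(-3)*(-3 - 3))*(-4)) = 4*((4 + 6)/(-3)) + (0 + (2*(-3)*(-6))*(-4)) = 4*(-1/3*10) + (0 + 36*(-4)) = 4*(-10/3) + (0 - 144) = -40/3 - 144 = -472/3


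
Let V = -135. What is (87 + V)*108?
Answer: -5184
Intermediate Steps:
(87 + V)*108 = (87 - 135)*108 = -48*108 = -5184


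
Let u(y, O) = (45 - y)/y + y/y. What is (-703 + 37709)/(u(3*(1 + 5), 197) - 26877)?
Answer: -74012/53749 ≈ -1.3770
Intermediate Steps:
u(y, O) = 1 + (45 - y)/y (u(y, O) = (45 - y)/y + 1 = 1 + (45 - y)/y)
(-703 + 37709)/(u(3*(1 + 5), 197) - 26877) = (-703 + 37709)/(45/((3*(1 + 5))) - 26877) = 37006/(45/((3*6)) - 26877) = 37006/(45/18 - 26877) = 37006/(45*(1/18) - 26877) = 37006/(5/2 - 26877) = 37006/(-53749/2) = 37006*(-2/53749) = -74012/53749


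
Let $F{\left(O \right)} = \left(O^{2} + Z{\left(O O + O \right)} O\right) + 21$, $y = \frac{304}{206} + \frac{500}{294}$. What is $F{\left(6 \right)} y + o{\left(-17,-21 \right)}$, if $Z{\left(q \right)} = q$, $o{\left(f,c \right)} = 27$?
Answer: $\frac{49417}{49} \approx 1008.5$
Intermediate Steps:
$y = \frac{48094}{15141}$ ($y = 304 \cdot \frac{1}{206} + 500 \cdot \frac{1}{294} = \frac{152}{103} + \frac{250}{147} = \frac{48094}{15141} \approx 3.1764$)
$F{\left(O \right)} = 21 + O^{2} + O \left(O + O^{2}\right)$ ($F{\left(O \right)} = \left(O^{2} + \left(O O + O\right) O\right) + 21 = \left(O^{2} + \left(O^{2} + O\right) O\right) + 21 = \left(O^{2} + \left(O + O^{2}\right) O\right) + 21 = \left(O^{2} + O \left(O + O^{2}\right)\right) + 21 = 21 + O^{2} + O \left(O + O^{2}\right)$)
$F{\left(6 \right)} y + o{\left(-17,-21 \right)} = \left(21 + 6^{3} + 2 \cdot 6^{2}\right) \frac{48094}{15141} + 27 = \left(21 + 216 + 2 \cdot 36\right) \frac{48094}{15141} + 27 = \left(21 + 216 + 72\right) \frac{48094}{15141} + 27 = 309 \cdot \frac{48094}{15141} + 27 = \frac{48094}{49} + 27 = \frac{49417}{49}$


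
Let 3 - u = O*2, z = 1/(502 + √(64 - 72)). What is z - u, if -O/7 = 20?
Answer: -35659447/126006 - I*√2/126006 ≈ -283.0 - 1.1223e-5*I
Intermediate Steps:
O = -140 (O = -7*20 = -140)
z = 1/(502 + 2*I*√2) (z = 1/(502 + √(-8)) = 1/(502 + 2*I*√2) ≈ 0.001992 - 1.122e-5*I)
u = 283 (u = 3 - (-140)*2 = 3 - 1*(-280) = 3 + 280 = 283)
z - u = (251/126006 - I*√2/126006) - 1*283 = (251/126006 - I*√2/126006) - 283 = -35659447/126006 - I*√2/126006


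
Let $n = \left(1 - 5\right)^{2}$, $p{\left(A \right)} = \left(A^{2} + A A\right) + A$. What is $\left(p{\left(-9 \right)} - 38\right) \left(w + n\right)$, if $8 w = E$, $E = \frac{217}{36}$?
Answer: $\frac{554875}{288} \approx 1926.6$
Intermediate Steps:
$E = \frac{217}{36}$ ($E = 217 \cdot \frac{1}{36} = \frac{217}{36} \approx 6.0278$)
$w = \frac{217}{288}$ ($w = \frac{1}{8} \cdot \frac{217}{36} = \frac{217}{288} \approx 0.75347$)
$p{\left(A \right)} = A + 2 A^{2}$ ($p{\left(A \right)} = \left(A^{2} + A^{2}\right) + A = 2 A^{2} + A = A + 2 A^{2}$)
$n = 16$ ($n = \left(-4\right)^{2} = 16$)
$\left(p{\left(-9 \right)} - 38\right) \left(w + n\right) = \left(- 9 \left(1 + 2 \left(-9\right)\right) - 38\right) \left(\frac{217}{288} + 16\right) = \left(- 9 \left(1 - 18\right) + \left(-214 + 176\right)\right) \frac{4825}{288} = \left(\left(-9\right) \left(-17\right) - 38\right) \frac{4825}{288} = \left(153 - 38\right) \frac{4825}{288} = 115 \cdot \frac{4825}{288} = \frac{554875}{288}$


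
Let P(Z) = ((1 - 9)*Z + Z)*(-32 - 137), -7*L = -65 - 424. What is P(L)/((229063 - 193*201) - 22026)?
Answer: 82641/168244 ≈ 0.49120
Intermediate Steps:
L = 489/7 (L = -(-65 - 424)/7 = -⅐*(-489) = 489/7 ≈ 69.857)
P(Z) = 1183*Z (P(Z) = (-8*Z + Z)*(-169) = -7*Z*(-169) = 1183*Z)
P(L)/((229063 - 193*201) - 22026) = (1183*(489/7))/((229063 - 193*201) - 22026) = 82641/((229063 - 38793) - 22026) = 82641/(190270 - 22026) = 82641/168244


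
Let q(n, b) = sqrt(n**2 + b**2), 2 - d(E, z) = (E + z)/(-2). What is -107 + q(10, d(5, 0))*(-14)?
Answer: -107 - 7*sqrt(481) ≈ -260.52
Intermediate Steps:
d(E, z) = 2 + E/2 + z/2 (d(E, z) = 2 - (E + z)/(-2) = 2 - (E + z)*(-1)/2 = 2 - (-E/2 - z/2) = 2 + (E/2 + z/2) = 2 + E/2 + z/2)
q(n, b) = sqrt(b**2 + n**2)
-107 + q(10, d(5, 0))*(-14) = -107 + sqrt((2 + (1/2)*5 + (1/2)*0)**2 + 10**2)*(-14) = -107 + sqrt((2 + 5/2 + 0)**2 + 100)*(-14) = -107 + sqrt((9/2)**2 + 100)*(-14) = -107 + sqrt(81/4 + 100)*(-14) = -107 + sqrt(481/4)*(-14) = -107 + (sqrt(481)/2)*(-14) = -107 - 7*sqrt(481)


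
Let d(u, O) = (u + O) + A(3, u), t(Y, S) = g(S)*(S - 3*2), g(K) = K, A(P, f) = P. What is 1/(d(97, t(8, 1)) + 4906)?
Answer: 1/5001 ≈ 0.00019996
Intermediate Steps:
t(Y, S) = S*(-6 + S) (t(Y, S) = S*(S - 3*2) = S*(S - 6) = S*(-6 + S))
d(u, O) = 3 + O + u (d(u, O) = (u + O) + 3 = (O + u) + 3 = 3 + O + u)
1/(d(97, t(8, 1)) + 4906) = 1/((3 + 1*(-6 + 1) + 97) + 4906) = 1/((3 + 1*(-5) + 97) + 4906) = 1/((3 - 5 + 97) + 4906) = 1/(95 + 4906) = 1/5001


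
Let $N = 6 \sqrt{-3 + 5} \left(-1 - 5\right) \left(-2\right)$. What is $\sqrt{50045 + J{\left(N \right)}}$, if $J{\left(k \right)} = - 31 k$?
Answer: $\sqrt{50045 - 2232 \sqrt{2}} \approx 216.54$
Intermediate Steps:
$N = 72 \sqrt{2}$ ($N = 6 \sqrt{2} \left(\left(-6\right) \left(-2\right)\right) = 6 \sqrt{2} \cdot 12 = 72 \sqrt{2} \approx 101.82$)
$\sqrt{50045 + J{\left(N \right)}} = \sqrt{50045 - 31 \cdot 72 \sqrt{2}} = \sqrt{50045 - 2232 \sqrt{2}}$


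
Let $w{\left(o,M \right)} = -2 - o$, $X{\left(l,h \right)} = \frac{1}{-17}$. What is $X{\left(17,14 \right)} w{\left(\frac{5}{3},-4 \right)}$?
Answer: $\frac{11}{51} \approx 0.21569$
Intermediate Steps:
$X{\left(l,h \right)} = - \frac{1}{17}$
$X{\left(17,14 \right)} w{\left(\frac{5}{3},-4 \right)} = - \frac{-2 - \frac{5}{3}}{17} = \left(- \frac{1}{17}\right) \left(- \frac{11}{3}\right) = \frac{11}{51}$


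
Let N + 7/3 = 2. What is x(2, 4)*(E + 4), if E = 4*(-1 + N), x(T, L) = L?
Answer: -16/3 ≈ -5.3333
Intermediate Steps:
N = -⅓ (N = -7/3 + 2 = -⅓ ≈ -0.33333)
E = -16/3 (E = 4*(-1 - ⅓) = 4*(-4/3) = -16/3 ≈ -5.3333)
x(2, 4)*(E + 4) = 4*(-16/3 + 4) = 4*(-4/3) = -16/3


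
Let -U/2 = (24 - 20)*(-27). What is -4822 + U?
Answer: -4606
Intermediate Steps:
U = 216 (U = -2*(24 - 20)*(-27) = -8*(-27) = -2*(-108) = 216)
-4822 + U = -4822 + 216 = -4606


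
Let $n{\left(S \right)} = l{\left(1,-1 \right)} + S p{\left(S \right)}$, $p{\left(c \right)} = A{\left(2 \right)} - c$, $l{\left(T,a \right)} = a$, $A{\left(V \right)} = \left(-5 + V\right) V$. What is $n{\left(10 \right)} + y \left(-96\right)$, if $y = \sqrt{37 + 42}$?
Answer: $-161 - 96 \sqrt{79} \approx -1014.3$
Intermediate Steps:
$A{\left(V \right)} = V \left(-5 + V\right)$
$p{\left(c \right)} = -6 - c$ ($p{\left(c \right)} = 2 \left(-5 + 2\right) - c = 2 \left(-3\right) - c = -6 - c$)
$y = \sqrt{79} \approx 8.8882$
$n{\left(S \right)} = -1 + S \left(-6 - S\right)$
$n{\left(10 \right)} + y \left(-96\right) = \left(-1 - 10 \left(6 + 10\right)\right) + \sqrt{79} \left(-96\right) = \left(-1 - 10 \cdot 16\right) - 96 \sqrt{79} = \left(-1 - 160\right) - 96 \sqrt{79} = -161 - 96 \sqrt{79}$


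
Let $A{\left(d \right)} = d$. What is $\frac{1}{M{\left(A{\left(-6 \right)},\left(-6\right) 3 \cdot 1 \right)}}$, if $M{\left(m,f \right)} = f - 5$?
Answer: $- \frac{1}{23} \approx -0.043478$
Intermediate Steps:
$M{\left(m,f \right)} = -5 + f$
$\frac{1}{M{\left(A{\left(-6 \right)},\left(-6\right) 3 \cdot 1 \right)}} = \frac{1}{-5 + \left(-6\right) 3 \cdot 1} = \frac{1}{-5 - 18} = \frac{1}{-23} = - \frac{1}{23}$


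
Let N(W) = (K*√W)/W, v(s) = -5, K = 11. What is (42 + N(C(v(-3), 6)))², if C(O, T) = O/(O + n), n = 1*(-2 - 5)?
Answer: 10272/5 + 1848*√15/5 ≈ 3485.9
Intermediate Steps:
n = -7 (n = 1*(-7) = -7)
C(O, T) = O/(-7 + O) (C(O, T) = O/(O - 7) = O/(-7 + O))
N(W) = 11/√W (N(W) = (11*√W)/W = 11/√W)
(42 + N(C(v(-3), 6)))² = (42 + 11/√(-5/(-7 - 5)))² = (42 + 11/√(-5/(-12)))² = (42 + 11/√(-5*(-1/12)))² = (42 + 11/√(5/12))² = (42 + 11*(2*√15/5))² = (42 + 22*√15/5)²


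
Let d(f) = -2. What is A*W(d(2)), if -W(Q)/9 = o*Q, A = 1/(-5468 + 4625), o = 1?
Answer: -6/281 ≈ -0.021352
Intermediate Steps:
A = -1/843 (A = 1/(-843) = -1/843 ≈ -0.0011862)
W(Q) = -9*Q
A*W(d(2)) = -(-3)*(-2)/281 = -1/843*18 = -6/281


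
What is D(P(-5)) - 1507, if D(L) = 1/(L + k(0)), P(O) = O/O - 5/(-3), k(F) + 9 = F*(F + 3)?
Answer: -28636/19 ≈ -1507.2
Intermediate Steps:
k(F) = -9 + F*(3 + F) (k(F) = -9 + F*(F + 3) = -9 + F*(3 + F))
P(O) = 8/3 (P(O) = 1 - 5*(-⅓) = 1 + 5/3 = 8/3)
D(L) = 1/(-9 + L) (D(L) = 1/(L + (-9 + 0² + 3*0)) = 1/(L + (-9 + 0 + 0)) = 1/(L - 9) = 1/(-9 + L))
D(P(-5)) - 1507 = 1/(-9 + 8/3) - 1507 = 1/(-19/3) - 1507 = -3/19 - 1507 = -28636/19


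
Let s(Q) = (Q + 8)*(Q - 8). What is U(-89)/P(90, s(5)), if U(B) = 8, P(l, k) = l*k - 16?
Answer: -4/1763 ≈ -0.0022689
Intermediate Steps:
s(Q) = (-8 + Q)*(8 + Q) (s(Q) = (8 + Q)*(-8 + Q) = (-8 + Q)*(8 + Q))
P(l, k) = -16 + k*l (P(l, k) = k*l - 16 = -16 + k*l)
U(-89)/P(90, s(5)) = 8/(-16 + (-64 + 5²)*90) = 8/(-16 + (-64 + 25)*90) = 8/(-16 - 39*90) = 8/(-16 - 3510) = 8/(-3526) = 8*(-1/3526) = -4/1763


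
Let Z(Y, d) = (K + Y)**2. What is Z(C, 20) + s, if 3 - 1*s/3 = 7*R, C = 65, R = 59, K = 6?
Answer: 3811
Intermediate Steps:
Z(Y, d) = (6 + Y)**2
s = -1230 (s = 9 - 21*59 = 9 - 3*413 = 9 - 1239 = -1230)
Z(C, 20) + s = (6 + 65)**2 - 1230 = 71**2 - 1230 = 5041 - 1230 = 3811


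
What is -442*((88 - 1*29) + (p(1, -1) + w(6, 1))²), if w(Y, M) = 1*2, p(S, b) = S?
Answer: -30056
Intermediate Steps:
w(Y, M) = 2
-442*((88 - 1*29) + (p(1, -1) + w(6, 1))²) = -442*((88 - 1*29) + (1 + 2)²) = -442*((88 - 29) + 3²) = -442*(59 + 9) = -442*68 = -30056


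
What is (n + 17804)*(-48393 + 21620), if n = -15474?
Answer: -62381090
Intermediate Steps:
(n + 17804)*(-48393 + 21620) = (-15474 + 17804)*(-48393 + 21620) = 2330*(-26773) = -62381090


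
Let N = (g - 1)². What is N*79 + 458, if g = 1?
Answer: 458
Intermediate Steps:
N = 0 (N = (1 - 1)² = 0² = 0)
N*79 + 458 = 0*79 + 458 = 0 + 458 = 458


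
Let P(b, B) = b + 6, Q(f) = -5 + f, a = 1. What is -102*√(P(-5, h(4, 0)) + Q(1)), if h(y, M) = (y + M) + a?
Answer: -102*I*√3 ≈ -176.67*I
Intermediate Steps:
h(y, M) = 1 + M + y (h(y, M) = (y + M) + 1 = (M + y) + 1 = 1 + M + y)
P(b, B) = 6 + b
-102*√(P(-5, h(4, 0)) + Q(1)) = -102*√((6 - 5) + (-5 + 1)) = -102*√(1 - 4) = -102*I*√3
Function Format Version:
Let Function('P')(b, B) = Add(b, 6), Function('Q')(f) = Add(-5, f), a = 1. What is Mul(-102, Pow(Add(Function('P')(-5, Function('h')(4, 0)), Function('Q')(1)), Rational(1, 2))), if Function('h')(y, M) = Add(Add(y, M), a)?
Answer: Mul(-102, I, Pow(3, Rational(1, 2))) ≈ Mul(-176.67, I)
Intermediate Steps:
Function('h')(y, M) = Add(1, M, y) (Function('h')(y, M) = Add(Add(y, M), 1) = Add(Add(M, y), 1) = Add(1, M, y))
Function('P')(b, B) = Add(6, b)
Mul(-102, Pow(Add(Function('P')(-5, Function('h')(4, 0)), Function('Q')(1)), Rational(1, 2))) = Mul(-102, Pow(Add(Add(6, -5), Add(-5, 1)), Rational(1, 2))) = Mul(-102, Pow(Add(1, -4), Rational(1, 2))) = Mul(-102, Pow(-3, Rational(1, 2))) = Mul(-102, Mul(I, Pow(3, Rational(1, 2)))) = Mul(-102, I, Pow(3, Rational(1, 2)))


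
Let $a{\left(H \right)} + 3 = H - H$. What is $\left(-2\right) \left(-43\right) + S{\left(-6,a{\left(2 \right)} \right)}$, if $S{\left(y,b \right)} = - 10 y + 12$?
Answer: $158$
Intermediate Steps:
$a{\left(H \right)} = -3$ ($a{\left(H \right)} = -3 + \left(H - H\right) = -3 + 0 = -3$)
$S{\left(y,b \right)} = 12 - 10 y$
$\left(-2\right) \left(-43\right) + S{\left(-6,a{\left(2 \right)} \right)} = \left(-2\right) \left(-43\right) + \left(12 - -60\right) = 86 + \left(12 + 60\right) = 86 + 72 = 158$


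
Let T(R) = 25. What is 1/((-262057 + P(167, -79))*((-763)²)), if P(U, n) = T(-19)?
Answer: -1/152546907408 ≈ -6.5554e-12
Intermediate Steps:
P(U, n) = 25
1/((-262057 + P(167, -79))*((-763)²)) = 1/((-262057 + 25)*((-763)²)) = 1/(-262032*582169) = -1/262032*1/582169 = -1/152546907408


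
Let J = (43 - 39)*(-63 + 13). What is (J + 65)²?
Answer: 18225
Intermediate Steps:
J = -200 (J = 4*(-50) = -200)
(J + 65)² = (-200 + 65)² = (-135)² = 18225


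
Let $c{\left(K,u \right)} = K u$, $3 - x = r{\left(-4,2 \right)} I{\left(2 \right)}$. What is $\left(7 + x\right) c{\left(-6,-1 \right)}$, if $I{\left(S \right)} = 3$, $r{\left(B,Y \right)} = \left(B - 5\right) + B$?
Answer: $294$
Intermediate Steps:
$r{\left(B,Y \right)} = -5 + 2 B$ ($r{\left(B,Y \right)} = \left(-5 + B\right) + B = -5 + 2 B$)
$x = 42$ ($x = 3 - \left(-5 + 2 \left(-4\right)\right) 3 = 3 - \left(-5 - 8\right) 3 = 3 - \left(-13\right) 3 = 3 - -39 = 3 + 39 = 42$)
$\left(7 + x\right) c{\left(-6,-1 \right)} = \left(7 + 42\right) \left(\left(-6\right) \left(-1\right)\right) = 49 \cdot 6 = 294$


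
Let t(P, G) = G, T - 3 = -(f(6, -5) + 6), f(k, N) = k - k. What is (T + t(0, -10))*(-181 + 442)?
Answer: -3393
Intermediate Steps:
f(k, N) = 0
T = -3 (T = 3 - (0 + 6) = 3 - 1*6 = 3 - 6 = -3)
(T + t(0, -10))*(-181 + 442) = (-3 - 10)*(-181 + 442) = -13*261 = -3393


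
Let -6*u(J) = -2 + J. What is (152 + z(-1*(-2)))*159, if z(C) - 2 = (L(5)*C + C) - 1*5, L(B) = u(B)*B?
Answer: 23214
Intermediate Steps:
u(J) = ⅓ - J/6 (u(J) = -(-2 + J)/6 = ⅓ - J/6)
L(B) = B*(⅓ - B/6) (L(B) = (⅓ - B/6)*B = B*(⅓ - B/6))
z(C) = -3 - 3*C/2 (z(C) = 2 + ((((⅙)*5*(2 - 1*5))*C + C) - 1*5) = 2 + ((((⅙)*5*(2 - 5))*C + C) - 5) = 2 + ((((⅙)*5*(-3))*C + C) - 5) = 2 + ((-5*C/2 + C) - 5) = 2 + (-3*C/2 - 5) = 2 + (-5 - 3*C/2) = -3 - 3*C/2)
(152 + z(-1*(-2)))*159 = (152 + (-3 - (-3)*(-2)/2))*159 = (152 + (-3 - 3/2*2))*159 = (152 + (-3 - 3))*159 = (152 - 6)*159 = 146*159 = 23214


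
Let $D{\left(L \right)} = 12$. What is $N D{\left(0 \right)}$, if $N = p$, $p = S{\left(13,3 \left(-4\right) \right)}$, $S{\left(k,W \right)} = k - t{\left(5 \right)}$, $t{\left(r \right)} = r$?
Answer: $96$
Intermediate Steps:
$S{\left(k,W \right)} = -5 + k$ ($S{\left(k,W \right)} = k - 5 = -5 + k$)
$p = 8$ ($p = -5 + 13 = 8$)
$N = 8$
$N D{\left(0 \right)} = 8 \cdot 12 = 96$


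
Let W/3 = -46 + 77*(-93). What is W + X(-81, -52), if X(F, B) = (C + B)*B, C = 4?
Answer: -19125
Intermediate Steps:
X(F, B) = B*(4 + B) (X(F, B) = (4 + B)*B = B*(4 + B))
W = -21621 (W = 3*(-46 + 77*(-93)) = 3*(-46 - 7161) = 3*(-7207) = -21621)
W + X(-81, -52) = -21621 - 52*(4 - 52) = -21621 - 52*(-48) = -21621 + 2496 = -19125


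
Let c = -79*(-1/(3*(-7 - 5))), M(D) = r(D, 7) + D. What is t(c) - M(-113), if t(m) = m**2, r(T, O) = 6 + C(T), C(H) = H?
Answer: 291361/1296 ≈ 224.82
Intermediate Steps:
r(T, O) = 6 + T
M(D) = 6 + 2*D (M(D) = (6 + D) + D = 6 + 2*D)
c = -79/36 (c = -79/((-12*(-3))) = -79/36 ≈ -2.1944)
t(c) - M(-113) = (-79/36)**2 - (6 + 2*(-113)) = 6241/1296 - (6 - 226) = 6241/1296 - 1*(-220) = 6241/1296 + 220 = 291361/1296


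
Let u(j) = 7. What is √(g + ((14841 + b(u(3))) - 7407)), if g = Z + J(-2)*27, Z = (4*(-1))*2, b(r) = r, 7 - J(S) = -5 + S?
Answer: √7811 ≈ 88.380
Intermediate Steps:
J(S) = 12 - S (J(S) = 7 - (-5 + S) = 7 + (5 - S) = 12 - S)
Z = -8 (Z = -4*2 = -8)
g = 370 (g = -8 + (12 - 1*(-2))*27 = -8 + (12 + 2)*27 = -8 + 14*27 = -8 + 378 = 370)
√(g + ((14841 + b(u(3))) - 7407)) = √(370 + ((14841 + 7) - 7407)) = √(370 + (14848 - 7407)) = √(370 + 7441) = √7811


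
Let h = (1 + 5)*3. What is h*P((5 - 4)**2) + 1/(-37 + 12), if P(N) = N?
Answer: 449/25 ≈ 17.960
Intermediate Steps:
h = 18 (h = 6*3 = 18)
h*P((5 - 4)**2) + 1/(-37 + 12) = 18*(5 - 4)**2 + 1/(-37 + 12) = 18*1**2 + 1/(-25) = 18*1 - 1/25 = 18 - 1/25 = 449/25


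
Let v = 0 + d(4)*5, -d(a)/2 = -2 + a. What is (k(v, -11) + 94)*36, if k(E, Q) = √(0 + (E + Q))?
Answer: 3384 + 36*I*√31 ≈ 3384.0 + 200.44*I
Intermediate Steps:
d(a) = 4 - 2*a (d(a) = -2*(-2 + a) = 4 - 2*a)
v = -20 (v = 0 + (4 - 2*4)*5 = 0 + (4 - 8)*5 = 0 - 4*5 = 0 - 20 = -20)
k(E, Q) = √(E + Q)
(k(v, -11) + 94)*36 = (√(-20 - 11) + 94)*36 = (√(-31) + 94)*36 = (I*√31 + 94)*36 = (94 + I*√31)*36 = 3384 + 36*I*√31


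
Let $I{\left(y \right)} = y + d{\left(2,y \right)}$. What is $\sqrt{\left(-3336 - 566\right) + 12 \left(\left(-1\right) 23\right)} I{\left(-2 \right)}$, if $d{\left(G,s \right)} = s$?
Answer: $- 4 i \sqrt{4178} \approx - 258.55 i$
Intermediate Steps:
$I{\left(y \right)} = 2 y$ ($I{\left(y \right)} = y + y = 2 y$)
$\sqrt{\left(-3336 - 566\right) + 12 \left(\left(-1\right) 23\right)} I{\left(-2 \right)} = \sqrt{\left(-3336 - 566\right) + 12 \left(\left(-1\right) 23\right)} 2 \left(-2\right) = \sqrt{\left(-3336 - 566\right) + 12 \left(-23\right)} \left(-4\right) = \sqrt{-3902 - 276} \left(-4\right) = \sqrt{-4178} \left(-4\right) = i \sqrt{4178} \left(-4\right) = - 4 i \sqrt{4178}$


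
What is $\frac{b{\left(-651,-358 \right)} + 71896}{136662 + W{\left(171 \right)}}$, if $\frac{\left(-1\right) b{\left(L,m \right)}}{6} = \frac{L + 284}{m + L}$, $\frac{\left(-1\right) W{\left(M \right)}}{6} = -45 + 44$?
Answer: $\frac{36270431}{68949006} \approx 0.52605$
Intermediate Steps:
$W{\left(M \right)} = 6$ ($W{\left(M \right)} = - 6 \left(-45 + 44\right) = \left(-6\right) \left(-1\right) = 6$)
$b{\left(L,m \right)} = - \frac{6 \left(284 + L\right)}{L + m}$ ($b{\left(L,m \right)} = - 6 \frac{L + 284}{m + L} = - 6 \frac{284 + L}{L + m} = - \frac{6 \left(284 + L\right)}{L + m}$)
$\frac{b{\left(-651,-358 \right)} + 71896}{136662 + W{\left(171 \right)}} = \frac{\frac{6 \left(-284 - -651\right)}{-651 - 358} + 71896}{136662 + 6} = \frac{\frac{6 \left(-284 + 651\right)}{-1009} + 71896}{136668} = \left(6 \left(- \frac{1}{1009}\right) 367 + 71896\right) \frac{1}{136668} = \left(- \frac{2202}{1009} + 71896\right) \frac{1}{136668} = \frac{72540862}{1009} \cdot \frac{1}{136668} = \frac{36270431}{68949006}$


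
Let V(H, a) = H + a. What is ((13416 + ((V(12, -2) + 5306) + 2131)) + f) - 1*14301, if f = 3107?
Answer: 9669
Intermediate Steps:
((13416 + ((V(12, -2) + 5306) + 2131)) + f) - 1*14301 = ((13416 + (((12 - 2) + 5306) + 2131)) + 3107) - 1*14301 = ((13416 + ((10 + 5306) + 2131)) + 3107) - 14301 = ((13416 + (5316 + 2131)) + 3107) - 14301 = ((13416 + 7447) + 3107) - 14301 = (20863 + 3107) - 14301 = 23970 - 14301 = 9669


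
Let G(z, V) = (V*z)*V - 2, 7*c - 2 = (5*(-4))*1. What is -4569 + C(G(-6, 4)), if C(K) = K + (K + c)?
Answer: -33373/7 ≈ -4767.6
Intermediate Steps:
c = -18/7 (c = 2/7 + ((5*(-4))*1)/7 = 2/7 + (-20*1)/7 = 2/7 + (1/7)*(-20) = 2/7 - 20/7 = -18/7 ≈ -2.5714)
G(z, V) = -2 + z*V**2 (G(z, V) = z*V**2 - 2 = -2 + z*V**2)
C(K) = -18/7 + 2*K (C(K) = K + (K - 18/7) = K + (-18/7 + K) = -18/7 + 2*K)
-4569 + C(G(-6, 4)) = -4569 + (-18/7 + 2*(-2 - 6*4**2)) = -4569 + (-18/7 + 2*(-2 - 6*16)) = -4569 + (-18/7 + 2*(-2 - 96)) = -4569 + (-18/7 + 2*(-98)) = -4569 + (-18/7 - 196) = -4569 - 1390/7 = -33373/7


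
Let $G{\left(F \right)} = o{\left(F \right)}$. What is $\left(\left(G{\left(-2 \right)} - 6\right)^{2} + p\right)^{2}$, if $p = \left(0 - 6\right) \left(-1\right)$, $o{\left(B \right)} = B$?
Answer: $4900$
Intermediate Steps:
$G{\left(F \right)} = F$
$p = 6$ ($p = \left(-6\right) \left(-1\right) = 6$)
$\left(\left(G{\left(-2 \right)} - 6\right)^{2} + p\right)^{2} = \left(\left(-2 - 6\right)^{2} + 6\right)^{2} = \left(\left(-8\right)^{2} + 6\right)^{2} = \left(64 + 6\right)^{2} = 70^{2} = 4900$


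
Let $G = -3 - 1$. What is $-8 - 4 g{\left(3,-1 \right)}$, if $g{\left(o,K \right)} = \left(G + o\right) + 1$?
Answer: $-8$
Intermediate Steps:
$G = -4$ ($G = -3 - 1 = -4$)
$g{\left(o,K \right)} = -3 + o$ ($g{\left(o,K \right)} = \left(-4 + o\right) + 1 = -3 + o$)
$-8 - 4 g{\left(3,-1 \right)} = -8 - 4 \left(-3 + 3\right) = -8 - 0 = -8 + 0 = -8$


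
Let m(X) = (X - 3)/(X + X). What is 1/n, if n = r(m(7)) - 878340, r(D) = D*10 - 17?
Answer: -7/6148479 ≈ -1.1385e-6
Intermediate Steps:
m(X) = (-3 + X)/(2*X) (m(X) = (-3 + X)/((2*X)) = (-3 + X)*(1/(2*X)) = (-3 + X)/(2*X))
r(D) = -17 + 10*D (r(D) = 10*D - 17 = -17 + 10*D)
n = -6148479/7 (n = (-17 + 10*((½)*(-3 + 7)/7)) - 878340 = (-17 + 10*((½)*(⅐)*4)) - 878340 = (-17 + 10*(2/7)) - 878340 = (-17 + 20/7) - 878340 = -99/7 - 878340 = -6148479/7 ≈ -8.7835e+5)
1/n = 1/(-6148479/7) = -7/6148479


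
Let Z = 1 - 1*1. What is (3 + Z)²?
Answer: 9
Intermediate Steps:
Z = 0 (Z = 1 - 1 = 0)
(3 + Z)² = (3 + 0)² = 3² = 9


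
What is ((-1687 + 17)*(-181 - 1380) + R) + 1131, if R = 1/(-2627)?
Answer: 6851218626/2627 ≈ 2.6080e+6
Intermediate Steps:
R = -1/2627 ≈ -0.00038066
((-1687 + 17)*(-181 - 1380) + R) + 1131 = ((-1687 + 17)*(-181 - 1380) - 1/2627) + 1131 = (-1670*(-1561) - 1/2627) + 1131 = (2606870 - 1/2627) + 1131 = 6848247489/2627 + 1131 = 6851218626/2627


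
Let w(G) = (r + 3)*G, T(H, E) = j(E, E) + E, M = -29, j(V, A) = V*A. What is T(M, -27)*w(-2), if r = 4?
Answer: -9828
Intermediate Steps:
j(V, A) = A*V
T(H, E) = E + E**2 (T(H, E) = E*E + E = E**2 + E = E + E**2)
w(G) = 7*G (w(G) = (4 + 3)*G = 7*G)
T(M, -27)*w(-2) = (-27*(1 - 27))*(7*(-2)) = -27*(-26)*(-14) = 702*(-14) = -9828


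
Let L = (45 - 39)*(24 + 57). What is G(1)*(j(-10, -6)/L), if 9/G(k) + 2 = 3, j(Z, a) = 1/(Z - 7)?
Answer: -1/918 ≈ -0.0010893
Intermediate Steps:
j(Z, a) = 1/(-7 + Z)
G(k) = 9 (G(k) = 9/(-2 + 3) = 9/1 = 9*1 = 9)
L = 486 (L = 6*81 = 486)
G(1)*(j(-10, -6)/L) = 9*(1/(-7 - 10*486)) = 9*((1/486)/(-17)) = 9*(-1/17*1/486) = 9*(-1/8262) = -1/918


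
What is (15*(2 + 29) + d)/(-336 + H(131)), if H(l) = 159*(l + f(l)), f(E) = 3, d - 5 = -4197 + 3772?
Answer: 1/466 ≈ 0.0021459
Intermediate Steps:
d = -420 (d = 5 + (-4197 + 3772) = 5 - 425 = -420)
H(l) = 477 + 159*l (H(l) = 159*(l + 3) = 159*(3 + l) = 477 + 159*l)
(15*(2 + 29) + d)/(-336 + H(131)) = (15*(2 + 29) - 420)/(-336 + (477 + 159*131)) = (15*31 - 420)/(-336 + (477 + 20829)) = (465 - 420)/(-336 + 21306) = 45/20970 = 45*(1/20970) = 1/466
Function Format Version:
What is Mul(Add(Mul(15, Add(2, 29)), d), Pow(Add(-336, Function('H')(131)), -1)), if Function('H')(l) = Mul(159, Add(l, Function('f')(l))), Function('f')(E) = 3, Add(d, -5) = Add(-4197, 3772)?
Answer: Rational(1, 466) ≈ 0.0021459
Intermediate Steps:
d = -420 (d = Add(5, Add(-4197, 3772)) = Add(5, -425) = -420)
Function('H')(l) = Add(477, Mul(159, l)) (Function('H')(l) = Mul(159, Add(l, 3)) = Mul(159, Add(3, l)) = Add(477, Mul(159, l)))
Mul(Add(Mul(15, Add(2, 29)), d), Pow(Add(-336, Function('H')(131)), -1)) = Mul(Add(Mul(15, Add(2, 29)), -420), Pow(Add(-336, Add(477, Mul(159, 131))), -1)) = Mul(Add(Mul(15, 31), -420), Pow(Add(-336, Add(477, 20829)), -1)) = Mul(Add(465, -420), Pow(Add(-336, 21306), -1)) = Mul(45, Pow(20970, -1)) = Mul(45, Rational(1, 20970)) = Rational(1, 466)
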